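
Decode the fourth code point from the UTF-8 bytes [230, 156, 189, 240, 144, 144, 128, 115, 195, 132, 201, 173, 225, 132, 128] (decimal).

U+00C4

Offset 0: leading byte 0xE6 = 11100110 → 3-byte char #1 = E6 9C BD.
Offset 3: leading byte 0xF0 = 11110000 → 4-byte char #2 = F0 90 90 80.
Offset 7: leading byte 0x73 = 01110011 → 1-byte char #3 = 73.
Offset 8: leading byte 0xC3 = 11000011 → 2-byte char #4 = C3 84.
Leading byte 0xC3 = 11000011 matches 110xxxxx → 2-byte sequence.
Byte 1: 0xC3 = 11000011, payload 00011 (5 bits).
Byte 2: 0x84 = 10000100 (10xxxxxx ✓), payload 000100.
Concatenate: 00011000100 = 0xC4 (11 bits → U+00C4).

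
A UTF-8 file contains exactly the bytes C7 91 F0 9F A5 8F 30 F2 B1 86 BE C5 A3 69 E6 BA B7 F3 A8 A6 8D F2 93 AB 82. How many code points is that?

9

Byte at offset 0: 0xC7 = 11000111 → 2-byte char (#1). Advance 2.
Byte at offset 2: 0xF0 = 11110000 → 4-byte char (#2). Advance 4.
Byte at offset 6: 0x30 = 00110000 → 1-byte char (#3). Advance 1.
Byte at offset 7: 0xF2 = 11110010 → 4-byte char (#4). Advance 4.
Byte at offset 11: 0xC5 = 11000101 → 2-byte char (#5). Advance 2.
Byte at offset 13: 0x69 = 01101001 → 1-byte char (#6). Advance 1.
Byte at offset 14: 0xE6 = 11100110 → 3-byte char (#7). Advance 3.
Byte at offset 17: 0xF3 = 11110011 → 4-byte char (#8). Advance 4.
Byte at offset 21: 0xF2 = 11110010 → 4-byte char (#9). Advance 4.
Reached end at offset 25 after 9 code points.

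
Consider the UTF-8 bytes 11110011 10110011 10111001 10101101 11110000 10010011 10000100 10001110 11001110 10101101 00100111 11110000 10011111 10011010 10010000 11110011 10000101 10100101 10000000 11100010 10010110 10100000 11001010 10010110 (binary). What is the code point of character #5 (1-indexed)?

Offset 0: leading byte 0xF3 = 11110011 → 4-byte char #1 = F3 B3 B9 AD.
Offset 4: leading byte 0xF0 = 11110000 → 4-byte char #2 = F0 93 84 8E.
Offset 8: leading byte 0xCE = 11001110 → 2-byte char #3 = CE AD.
Offset 10: leading byte 0x27 = 00100111 → 1-byte char #4 = 27.
Offset 11: leading byte 0xF0 = 11110000 → 4-byte char #5 = F0 9F 9A 90.
Leading byte 0xF0 = 11110000 matches 11110xxx → 4-byte sequence.
Byte 1: 0xF0 = 11110000, payload 000 (3 bits).
Byte 2: 0x9F = 10011111 (10xxxxxx ✓), payload 011111.
Byte 3: 0x9A = 10011010 (10xxxxxx ✓), payload 011010.
Byte 4: 0x90 = 10010000 (10xxxxxx ✓), payload 010000.
Concatenate: 000011111011010010000 = 0x1F690 (21 bits → U+1F690).

U+1F690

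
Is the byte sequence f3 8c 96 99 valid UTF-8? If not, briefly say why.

valid

Leading byte 0xF3 = 11110011 → 4-byte form.
Continuation bytes 0x8C=10001100, 0x96=10010110, 0x99=10011001 all match 10xxxxxx.
Decoded value 0xCC599 is ≥ 0x10000 (shortest form) and not a surrogate.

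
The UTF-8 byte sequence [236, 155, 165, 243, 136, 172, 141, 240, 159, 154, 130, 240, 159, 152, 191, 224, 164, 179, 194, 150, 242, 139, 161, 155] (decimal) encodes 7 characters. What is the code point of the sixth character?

U+0096

Offset 0: leading byte 0xEC = 11101100 → 3-byte char #1 = EC 9B A5.
Offset 3: leading byte 0xF3 = 11110011 → 4-byte char #2 = F3 88 AC 8D.
Offset 7: leading byte 0xF0 = 11110000 → 4-byte char #3 = F0 9F 9A 82.
Offset 11: leading byte 0xF0 = 11110000 → 4-byte char #4 = F0 9F 98 BF.
Offset 15: leading byte 0xE0 = 11100000 → 3-byte char #5 = E0 A4 B3.
Offset 18: leading byte 0xC2 = 11000010 → 2-byte char #6 = C2 96.
Leading byte 0xC2 = 11000010 matches 110xxxxx → 2-byte sequence.
Byte 1: 0xC2 = 11000010, payload 00010 (5 bits).
Byte 2: 0x96 = 10010110 (10xxxxxx ✓), payload 010110.
Concatenate: 00010010110 = 0x96 (11 bits → U+0096).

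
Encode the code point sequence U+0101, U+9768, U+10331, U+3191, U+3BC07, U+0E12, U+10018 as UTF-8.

U+0101: 2-byte form → C4 81.
U+9768: 3-byte form → E9 9D A8.
U+10331: 4-byte form → F0 90 8C B1.
U+3191: 3-byte form → E3 86 91.
U+3BC07: 4-byte form → F0 BB B0 87.
U+0E12: 3-byte form → E0 B8 92.
U+10018: 4-byte form → F0 90 80 98.
Concatenated (23 bytes): C4 81 E9 9D A8 F0 90 8C B1 E3 86 91 F0 BB B0 87 E0 B8 92 F0 90 80 98.

C4 81 E9 9D A8 F0 90 8C B1 E3 86 91 F0 BB B0 87 E0 B8 92 F0 90 80 98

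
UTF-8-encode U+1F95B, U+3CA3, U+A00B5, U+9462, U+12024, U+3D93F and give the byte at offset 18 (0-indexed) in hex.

0xF0

U+1F95B → 4-byte form F0 9F A5 9B at offsets 0–3.
U+3CA3 → 3-byte form E3 B2 A3 at offsets 4–6.
U+A00B5 → 4-byte form F2 A0 82 B5 at offsets 7–10.
U+9462 → 3-byte form E9 91 A2 at offsets 11–13.
U+12024 → 4-byte form F0 92 80 A4 at offsets 14–17.
U+3D93F → 4-byte form F0 BD A4 BF at offsets 18–21.
Offset 18 falls in char 6's range; it's byte 1 of F0 BD A4 BF = 0xF0.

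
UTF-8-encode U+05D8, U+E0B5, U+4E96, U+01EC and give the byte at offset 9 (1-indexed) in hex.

1-indexed offset 9 is 0-indexed offset 8.
U+05D8 → 2-byte form D7 98 at offsets 0–1.
U+E0B5 → 3-byte form EE 82 B5 at offsets 2–4.
U+4E96 → 3-byte form E4 BA 96 at offsets 5–7.
U+01EC → 2-byte form C7 AC at offsets 8–9.
Offset 8 falls in char 4's range; it's byte 1 of C7 AC = 0xC7.

0xC7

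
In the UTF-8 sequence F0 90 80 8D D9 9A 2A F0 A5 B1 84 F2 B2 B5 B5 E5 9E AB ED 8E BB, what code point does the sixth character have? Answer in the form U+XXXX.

U+57AB

Offset 0: leading byte 0xF0 = 11110000 → 4-byte char #1 = F0 90 80 8D.
Offset 4: leading byte 0xD9 = 11011001 → 2-byte char #2 = D9 9A.
Offset 6: leading byte 0x2A = 00101010 → 1-byte char #3 = 2A.
Offset 7: leading byte 0xF0 = 11110000 → 4-byte char #4 = F0 A5 B1 84.
Offset 11: leading byte 0xF2 = 11110010 → 4-byte char #5 = F2 B2 B5 B5.
Offset 15: leading byte 0xE5 = 11100101 → 3-byte char #6 = E5 9E AB.
Leading byte 0xE5 = 11100101 matches 1110xxxx → 3-byte sequence.
Byte 1: 0xE5 = 11100101, payload 0101 (4 bits).
Byte 2: 0x9E = 10011110 (10xxxxxx ✓), payload 011110.
Byte 3: 0xAB = 10101011 (10xxxxxx ✓), payload 101011.
Concatenate: 0101011110101011 = 0x57AB (16 bits → U+57AB).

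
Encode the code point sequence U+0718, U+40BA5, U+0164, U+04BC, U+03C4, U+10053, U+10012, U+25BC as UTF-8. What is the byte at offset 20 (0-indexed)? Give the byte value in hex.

U+0718 → 2-byte form DC 98 at offsets 0–1.
U+40BA5 → 4-byte form F1 80 AE A5 at offsets 2–5.
U+0164 → 2-byte form C5 A4 at offsets 6–7.
U+04BC → 2-byte form D2 BC at offsets 8–9.
U+03C4 → 2-byte form CF 84 at offsets 10–11.
U+10053 → 4-byte form F0 90 81 93 at offsets 12–15.
U+10012 → 4-byte form F0 90 80 92 at offsets 16–19.
U+25BC → 3-byte form E2 96 BC at offsets 20–22.
Offset 20 falls in char 8's range; it's byte 1 of E2 96 BC = 0xE2.

0xE2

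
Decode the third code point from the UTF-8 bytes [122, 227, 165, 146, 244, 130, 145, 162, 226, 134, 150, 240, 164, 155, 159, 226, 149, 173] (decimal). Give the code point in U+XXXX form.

Offset 0: leading byte 0x7A = 01111010 → 1-byte char #1 = 7A.
Offset 1: leading byte 0xE3 = 11100011 → 3-byte char #2 = E3 A5 92.
Offset 4: leading byte 0xF4 = 11110100 → 4-byte char #3 = F4 82 91 A2.
Leading byte 0xF4 = 11110100 matches 11110xxx → 4-byte sequence.
Byte 1: 0xF4 = 11110100, payload 100 (3 bits).
Byte 2: 0x82 = 10000010 (10xxxxxx ✓), payload 000010.
Byte 3: 0x91 = 10010001 (10xxxxxx ✓), payload 010001.
Byte 4: 0xA2 = 10100010 (10xxxxxx ✓), payload 100010.
Concatenate: 100000010010001100010 = 0x102462 (21 bits → U+102462).

U+102462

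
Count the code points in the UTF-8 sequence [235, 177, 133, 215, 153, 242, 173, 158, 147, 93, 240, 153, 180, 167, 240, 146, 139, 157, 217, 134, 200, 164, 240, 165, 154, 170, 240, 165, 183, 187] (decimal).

Byte at offset 0: 0xEB = 11101011 → 3-byte char (#1). Advance 3.
Byte at offset 3: 0xD7 = 11010111 → 2-byte char (#2). Advance 2.
Byte at offset 5: 0xF2 = 11110010 → 4-byte char (#3). Advance 4.
Byte at offset 9: 0x5D = 01011101 → 1-byte char (#4). Advance 1.
Byte at offset 10: 0xF0 = 11110000 → 4-byte char (#5). Advance 4.
Byte at offset 14: 0xF0 = 11110000 → 4-byte char (#6). Advance 4.
Byte at offset 18: 0xD9 = 11011001 → 2-byte char (#7). Advance 2.
Byte at offset 20: 0xC8 = 11001000 → 2-byte char (#8). Advance 2.
Byte at offset 22: 0xF0 = 11110000 → 4-byte char (#9). Advance 4.
Byte at offset 26: 0xF0 = 11110000 → 4-byte char (#10). Advance 4.
Reached end at offset 30 after 10 code points.

10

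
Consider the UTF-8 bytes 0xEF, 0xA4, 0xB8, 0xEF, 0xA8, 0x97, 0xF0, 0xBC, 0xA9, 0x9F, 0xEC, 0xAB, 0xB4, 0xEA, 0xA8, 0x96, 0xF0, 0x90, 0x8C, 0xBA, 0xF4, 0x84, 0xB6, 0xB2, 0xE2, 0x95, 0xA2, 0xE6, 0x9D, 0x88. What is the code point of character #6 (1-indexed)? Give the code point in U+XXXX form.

Offset 0: leading byte 0xEF = 11101111 → 3-byte char #1 = EF A4 B8.
Offset 3: leading byte 0xEF = 11101111 → 3-byte char #2 = EF A8 97.
Offset 6: leading byte 0xF0 = 11110000 → 4-byte char #3 = F0 BC A9 9F.
Offset 10: leading byte 0xEC = 11101100 → 3-byte char #4 = EC AB B4.
Offset 13: leading byte 0xEA = 11101010 → 3-byte char #5 = EA A8 96.
Offset 16: leading byte 0xF0 = 11110000 → 4-byte char #6 = F0 90 8C BA.
Leading byte 0xF0 = 11110000 matches 11110xxx → 4-byte sequence.
Byte 1: 0xF0 = 11110000, payload 000 (3 bits).
Byte 2: 0x90 = 10010000 (10xxxxxx ✓), payload 010000.
Byte 3: 0x8C = 10001100 (10xxxxxx ✓), payload 001100.
Byte 4: 0xBA = 10111010 (10xxxxxx ✓), payload 111010.
Concatenate: 000010000001100111010 = 0x1033A (21 bits → U+1033A).

U+1033A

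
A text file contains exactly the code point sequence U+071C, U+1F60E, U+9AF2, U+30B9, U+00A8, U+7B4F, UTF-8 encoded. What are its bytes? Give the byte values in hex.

U+071C: 2-byte form → DC 9C.
U+1F60E: 4-byte form → F0 9F 98 8E.
U+9AF2: 3-byte form → E9 AB B2.
U+30B9: 3-byte form → E3 82 B9.
U+00A8: 2-byte form → C2 A8.
U+7B4F: 3-byte form → E7 AD 8F.
Concatenated (17 bytes): DC 9C F0 9F 98 8E E9 AB B2 E3 82 B9 C2 A8 E7 AD 8F.

DC 9C F0 9F 98 8E E9 AB B2 E3 82 B9 C2 A8 E7 AD 8F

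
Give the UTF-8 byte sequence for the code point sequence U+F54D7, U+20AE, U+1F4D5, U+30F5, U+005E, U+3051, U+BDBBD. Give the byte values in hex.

U+F54D7: 4-byte form → F3 B5 93 97.
U+20AE: 3-byte form → E2 82 AE.
U+1F4D5: 4-byte form → F0 9F 93 95.
U+30F5: 3-byte form → E3 83 B5.
U+005E: 1-byte form → 5E.
U+3051: 3-byte form → E3 81 91.
U+BDBBD: 4-byte form → F2 BD AE BD.
Concatenated (22 bytes): F3 B5 93 97 E2 82 AE F0 9F 93 95 E3 83 B5 5E E3 81 91 F2 BD AE BD.

F3 B5 93 97 E2 82 AE F0 9F 93 95 E3 83 B5 5E E3 81 91 F2 BD AE BD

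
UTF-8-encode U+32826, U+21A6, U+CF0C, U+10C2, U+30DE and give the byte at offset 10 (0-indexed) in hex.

U+32826 → 4-byte form F0 B2 A0 A6 at offsets 0–3.
U+21A6 → 3-byte form E2 86 A6 at offsets 4–6.
U+CF0C → 3-byte form EC BC 8C at offsets 7–9.
U+10C2 → 3-byte form E1 83 82 at offsets 10–12.
Offset 10 falls in char 4's range; it's byte 1 of E1 83 82 = 0xE1.

0xE1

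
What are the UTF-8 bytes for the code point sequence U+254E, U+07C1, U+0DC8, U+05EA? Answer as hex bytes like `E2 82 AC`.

E2 95 8E DF 81 E0 B7 88 D7 AA

U+254E: 3-byte form → E2 95 8E.
U+07C1: 2-byte form → DF 81.
U+0DC8: 3-byte form → E0 B7 88.
U+05EA: 2-byte form → D7 AA.
Concatenated (10 bytes): E2 95 8E DF 81 E0 B7 88 D7 AA.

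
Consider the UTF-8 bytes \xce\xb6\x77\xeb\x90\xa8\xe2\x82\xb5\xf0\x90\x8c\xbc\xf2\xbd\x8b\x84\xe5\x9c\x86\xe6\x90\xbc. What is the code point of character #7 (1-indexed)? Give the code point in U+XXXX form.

U+5706

Offset 0: leading byte 0xCE = 11001110 → 2-byte char #1 = CE B6.
Offset 2: leading byte 0x77 = 01110111 → 1-byte char #2 = 77.
Offset 3: leading byte 0xEB = 11101011 → 3-byte char #3 = EB 90 A8.
Offset 6: leading byte 0xE2 = 11100010 → 3-byte char #4 = E2 82 B5.
Offset 9: leading byte 0xF0 = 11110000 → 4-byte char #5 = F0 90 8C BC.
Offset 13: leading byte 0xF2 = 11110010 → 4-byte char #6 = F2 BD 8B 84.
Offset 17: leading byte 0xE5 = 11100101 → 3-byte char #7 = E5 9C 86.
Leading byte 0xE5 = 11100101 matches 1110xxxx → 3-byte sequence.
Byte 1: 0xE5 = 11100101, payload 0101 (4 bits).
Byte 2: 0x9C = 10011100 (10xxxxxx ✓), payload 011100.
Byte 3: 0x86 = 10000110 (10xxxxxx ✓), payload 000110.
Concatenate: 0101011100000110 = 0x5706 (16 bits → U+5706).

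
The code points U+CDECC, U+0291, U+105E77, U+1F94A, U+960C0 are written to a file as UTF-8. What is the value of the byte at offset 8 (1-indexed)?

1-indexed offset 8 is 0-indexed offset 7.
U+CDECC → 4-byte form F3 8D BB 8C at offsets 0–3.
U+0291 → 2-byte form CA 91 at offsets 4–5.
U+105E77 → 4-byte form F4 85 B9 B7 at offsets 6–9.
Offset 7 falls in char 3's range; it's byte 2 of F4 85 B9 B7 = 0x85.

0x85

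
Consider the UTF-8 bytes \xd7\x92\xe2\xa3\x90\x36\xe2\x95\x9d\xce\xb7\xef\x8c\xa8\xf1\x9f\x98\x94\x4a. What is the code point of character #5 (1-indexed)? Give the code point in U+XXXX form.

Offset 0: leading byte 0xD7 = 11010111 → 2-byte char #1 = D7 92.
Offset 2: leading byte 0xE2 = 11100010 → 3-byte char #2 = E2 A3 90.
Offset 5: leading byte 0x36 = 00110110 → 1-byte char #3 = 36.
Offset 6: leading byte 0xE2 = 11100010 → 3-byte char #4 = E2 95 9D.
Offset 9: leading byte 0xCE = 11001110 → 2-byte char #5 = CE B7.
Leading byte 0xCE = 11001110 matches 110xxxxx → 2-byte sequence.
Byte 1: 0xCE = 11001110, payload 01110 (5 bits).
Byte 2: 0xB7 = 10110111 (10xxxxxx ✓), payload 110111.
Concatenate: 01110110111 = 0x3B7 (11 bits → U+03B7).

U+03B7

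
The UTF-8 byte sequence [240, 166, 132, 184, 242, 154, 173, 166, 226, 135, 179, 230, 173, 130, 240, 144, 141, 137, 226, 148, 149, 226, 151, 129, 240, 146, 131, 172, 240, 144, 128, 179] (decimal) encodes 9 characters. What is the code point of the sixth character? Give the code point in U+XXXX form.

Offset 0: leading byte 0xF0 = 11110000 → 4-byte char #1 = F0 A6 84 B8.
Offset 4: leading byte 0xF2 = 11110010 → 4-byte char #2 = F2 9A AD A6.
Offset 8: leading byte 0xE2 = 11100010 → 3-byte char #3 = E2 87 B3.
Offset 11: leading byte 0xE6 = 11100110 → 3-byte char #4 = E6 AD 82.
Offset 14: leading byte 0xF0 = 11110000 → 4-byte char #5 = F0 90 8D 89.
Offset 18: leading byte 0xE2 = 11100010 → 3-byte char #6 = E2 94 95.
Leading byte 0xE2 = 11100010 matches 1110xxxx → 3-byte sequence.
Byte 1: 0xE2 = 11100010, payload 0010 (4 bits).
Byte 2: 0x94 = 10010100 (10xxxxxx ✓), payload 010100.
Byte 3: 0x95 = 10010101 (10xxxxxx ✓), payload 010101.
Concatenate: 0010010100010101 = 0x2515 (16 bits → U+2515).

U+2515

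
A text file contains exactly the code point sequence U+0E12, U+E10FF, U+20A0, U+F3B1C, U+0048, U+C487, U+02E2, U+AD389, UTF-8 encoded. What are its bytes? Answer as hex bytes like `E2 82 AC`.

E0 B8 92 F3 A1 83 BF E2 82 A0 F3 B3 AC 9C 48 EC 92 87 CB A2 F2 AD 8E 89

U+0E12: 3-byte form → E0 B8 92.
U+E10FF: 4-byte form → F3 A1 83 BF.
U+20A0: 3-byte form → E2 82 A0.
U+F3B1C: 4-byte form → F3 B3 AC 9C.
U+0048: 1-byte form → 48.
U+C487: 3-byte form → EC 92 87.
U+02E2: 2-byte form → CB A2.
U+AD389: 4-byte form → F2 AD 8E 89.
Concatenated (24 bytes): E0 B8 92 F3 A1 83 BF E2 82 A0 F3 B3 AC 9C 48 EC 92 87 CB A2 F2 AD 8E 89.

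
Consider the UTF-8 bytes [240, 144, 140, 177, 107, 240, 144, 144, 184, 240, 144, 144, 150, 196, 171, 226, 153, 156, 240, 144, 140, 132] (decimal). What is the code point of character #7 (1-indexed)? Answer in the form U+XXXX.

Offset 0: leading byte 0xF0 = 11110000 → 4-byte char #1 = F0 90 8C B1.
Offset 4: leading byte 0x6B = 01101011 → 1-byte char #2 = 6B.
Offset 5: leading byte 0xF0 = 11110000 → 4-byte char #3 = F0 90 90 B8.
Offset 9: leading byte 0xF0 = 11110000 → 4-byte char #4 = F0 90 90 96.
Offset 13: leading byte 0xC4 = 11000100 → 2-byte char #5 = C4 AB.
Offset 15: leading byte 0xE2 = 11100010 → 3-byte char #6 = E2 99 9C.
Offset 18: leading byte 0xF0 = 11110000 → 4-byte char #7 = F0 90 8C 84.
Leading byte 0xF0 = 11110000 matches 11110xxx → 4-byte sequence.
Byte 1: 0xF0 = 11110000, payload 000 (3 bits).
Byte 2: 0x90 = 10010000 (10xxxxxx ✓), payload 010000.
Byte 3: 0x8C = 10001100 (10xxxxxx ✓), payload 001100.
Byte 4: 0x84 = 10000100 (10xxxxxx ✓), payload 000100.
Concatenate: 000010000001100000100 = 0x10304 (21 bits → U+10304).

U+10304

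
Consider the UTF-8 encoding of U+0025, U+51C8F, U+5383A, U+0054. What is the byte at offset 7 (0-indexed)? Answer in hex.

U+0025 → 1-byte form 25 at offsets 0–0.
U+51C8F → 4-byte form F1 91 B2 8F at offsets 1–4.
U+5383A → 4-byte form F1 93 A0 BA at offsets 5–8.
Offset 7 falls in char 3's range; it's byte 3 of F1 93 A0 BA = 0xA0.

0xA0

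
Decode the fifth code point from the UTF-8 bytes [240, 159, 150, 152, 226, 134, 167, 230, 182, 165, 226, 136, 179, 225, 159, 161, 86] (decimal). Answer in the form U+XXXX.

Offset 0: leading byte 0xF0 = 11110000 → 4-byte char #1 = F0 9F 96 98.
Offset 4: leading byte 0xE2 = 11100010 → 3-byte char #2 = E2 86 A7.
Offset 7: leading byte 0xE6 = 11100110 → 3-byte char #3 = E6 B6 A5.
Offset 10: leading byte 0xE2 = 11100010 → 3-byte char #4 = E2 88 B3.
Offset 13: leading byte 0xE1 = 11100001 → 3-byte char #5 = E1 9F A1.
Leading byte 0xE1 = 11100001 matches 1110xxxx → 3-byte sequence.
Byte 1: 0xE1 = 11100001, payload 0001 (4 bits).
Byte 2: 0x9F = 10011111 (10xxxxxx ✓), payload 011111.
Byte 3: 0xA1 = 10100001 (10xxxxxx ✓), payload 100001.
Concatenate: 0001011111100001 = 0x17E1 (16 bits → U+17E1).

U+17E1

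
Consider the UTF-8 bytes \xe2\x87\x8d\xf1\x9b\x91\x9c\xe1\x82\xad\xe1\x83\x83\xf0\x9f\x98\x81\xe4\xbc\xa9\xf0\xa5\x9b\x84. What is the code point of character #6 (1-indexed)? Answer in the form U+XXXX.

U+4F29

Offset 0: leading byte 0xE2 = 11100010 → 3-byte char #1 = E2 87 8D.
Offset 3: leading byte 0xF1 = 11110001 → 4-byte char #2 = F1 9B 91 9C.
Offset 7: leading byte 0xE1 = 11100001 → 3-byte char #3 = E1 82 AD.
Offset 10: leading byte 0xE1 = 11100001 → 3-byte char #4 = E1 83 83.
Offset 13: leading byte 0xF0 = 11110000 → 4-byte char #5 = F0 9F 98 81.
Offset 17: leading byte 0xE4 = 11100100 → 3-byte char #6 = E4 BC A9.
Leading byte 0xE4 = 11100100 matches 1110xxxx → 3-byte sequence.
Byte 1: 0xE4 = 11100100, payload 0100 (4 bits).
Byte 2: 0xBC = 10111100 (10xxxxxx ✓), payload 111100.
Byte 3: 0xA9 = 10101001 (10xxxxxx ✓), payload 101001.
Concatenate: 0100111100101001 = 0x4F29 (16 bits → U+4F29).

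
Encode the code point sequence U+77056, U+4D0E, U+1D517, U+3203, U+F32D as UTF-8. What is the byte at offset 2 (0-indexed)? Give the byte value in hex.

0x81

U+77056 → 4-byte form F1 B7 81 96 at offsets 0–3.
Offset 2 falls in char 1's range; it's byte 3 of F1 B7 81 96 = 0x81.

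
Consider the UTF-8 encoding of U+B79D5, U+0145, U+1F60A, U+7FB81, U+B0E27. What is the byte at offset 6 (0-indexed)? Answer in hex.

U+B79D5 → 4-byte form F2 B7 A7 95 at offsets 0–3.
U+0145 → 2-byte form C5 85 at offsets 4–5.
U+1F60A → 4-byte form F0 9F 98 8A at offsets 6–9.
Offset 6 falls in char 3's range; it's byte 1 of F0 9F 98 8A = 0xF0.

0xF0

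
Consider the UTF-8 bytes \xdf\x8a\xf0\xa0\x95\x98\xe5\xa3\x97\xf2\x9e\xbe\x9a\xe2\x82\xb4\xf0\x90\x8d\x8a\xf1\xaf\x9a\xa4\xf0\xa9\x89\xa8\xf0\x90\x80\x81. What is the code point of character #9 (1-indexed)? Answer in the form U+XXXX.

Offset 0: leading byte 0xDF = 11011111 → 2-byte char #1 = DF 8A.
Offset 2: leading byte 0xF0 = 11110000 → 4-byte char #2 = F0 A0 95 98.
Offset 6: leading byte 0xE5 = 11100101 → 3-byte char #3 = E5 A3 97.
Offset 9: leading byte 0xF2 = 11110010 → 4-byte char #4 = F2 9E BE 9A.
Offset 13: leading byte 0xE2 = 11100010 → 3-byte char #5 = E2 82 B4.
Offset 16: leading byte 0xF0 = 11110000 → 4-byte char #6 = F0 90 8D 8A.
Offset 20: leading byte 0xF1 = 11110001 → 4-byte char #7 = F1 AF 9A A4.
Offset 24: leading byte 0xF0 = 11110000 → 4-byte char #8 = F0 A9 89 A8.
Offset 28: leading byte 0xF0 = 11110000 → 4-byte char #9 = F0 90 80 81.
Leading byte 0xF0 = 11110000 matches 11110xxx → 4-byte sequence.
Byte 1: 0xF0 = 11110000, payload 000 (3 bits).
Byte 2: 0x90 = 10010000 (10xxxxxx ✓), payload 010000.
Byte 3: 0x80 = 10000000 (10xxxxxx ✓), payload 000000.
Byte 4: 0x81 = 10000001 (10xxxxxx ✓), payload 000001.
Concatenate: 000010000000000000001 = 0x10001 (21 bits → U+10001).

U+10001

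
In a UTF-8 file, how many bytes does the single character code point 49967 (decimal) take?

3

U+C32F = 0xC32F. UTF-8 uses 1 byte below 0x80, 2 below 0x800, 3 below 0x10000, 4 up to 0x10FFFF. 0xC32F is in U+0800–U+FFFF → 3 bytes.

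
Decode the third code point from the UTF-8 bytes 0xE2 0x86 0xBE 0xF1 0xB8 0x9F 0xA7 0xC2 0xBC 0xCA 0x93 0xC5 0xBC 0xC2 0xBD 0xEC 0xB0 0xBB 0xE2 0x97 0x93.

U+00BC

Offset 0: leading byte 0xE2 = 11100010 → 3-byte char #1 = E2 86 BE.
Offset 3: leading byte 0xF1 = 11110001 → 4-byte char #2 = F1 B8 9F A7.
Offset 7: leading byte 0xC2 = 11000010 → 2-byte char #3 = C2 BC.
Leading byte 0xC2 = 11000010 matches 110xxxxx → 2-byte sequence.
Byte 1: 0xC2 = 11000010, payload 00010 (5 bits).
Byte 2: 0xBC = 10111100 (10xxxxxx ✓), payload 111100.
Concatenate: 00010111100 = 0xBC (11 bits → U+00BC).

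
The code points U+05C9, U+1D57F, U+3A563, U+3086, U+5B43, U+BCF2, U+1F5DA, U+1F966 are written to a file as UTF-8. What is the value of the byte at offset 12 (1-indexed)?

0x82

1-indexed offset 12 is 0-indexed offset 11.
U+05C9 → 2-byte form D7 89 at offsets 0–1.
U+1D57F → 4-byte form F0 9D 95 BF at offsets 2–5.
U+3A563 → 4-byte form F0 BA 95 A3 at offsets 6–9.
U+3086 → 3-byte form E3 82 86 at offsets 10–12.
Offset 11 falls in char 4's range; it's byte 2 of E3 82 86 = 0x82.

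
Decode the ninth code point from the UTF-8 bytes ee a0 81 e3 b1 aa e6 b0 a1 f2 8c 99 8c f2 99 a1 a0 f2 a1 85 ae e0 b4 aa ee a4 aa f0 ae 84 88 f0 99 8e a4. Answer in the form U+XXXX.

U+2E108

Offset 0: leading byte 0xEE = 11101110 → 3-byte char #1 = EE A0 81.
Offset 3: leading byte 0xE3 = 11100011 → 3-byte char #2 = E3 B1 AA.
Offset 6: leading byte 0xE6 = 11100110 → 3-byte char #3 = E6 B0 A1.
Offset 9: leading byte 0xF2 = 11110010 → 4-byte char #4 = F2 8C 99 8C.
Offset 13: leading byte 0xF2 = 11110010 → 4-byte char #5 = F2 99 A1 A0.
Offset 17: leading byte 0xF2 = 11110010 → 4-byte char #6 = F2 A1 85 AE.
Offset 21: leading byte 0xE0 = 11100000 → 3-byte char #7 = E0 B4 AA.
Offset 24: leading byte 0xEE = 11101110 → 3-byte char #8 = EE A4 AA.
Offset 27: leading byte 0xF0 = 11110000 → 4-byte char #9 = F0 AE 84 88.
Leading byte 0xF0 = 11110000 matches 11110xxx → 4-byte sequence.
Byte 1: 0xF0 = 11110000, payload 000 (3 bits).
Byte 2: 0xAE = 10101110 (10xxxxxx ✓), payload 101110.
Byte 3: 0x84 = 10000100 (10xxxxxx ✓), payload 000100.
Byte 4: 0x88 = 10001000 (10xxxxxx ✓), payload 001000.
Concatenate: 000101110000100001000 = 0x2E108 (21 bits → U+2E108).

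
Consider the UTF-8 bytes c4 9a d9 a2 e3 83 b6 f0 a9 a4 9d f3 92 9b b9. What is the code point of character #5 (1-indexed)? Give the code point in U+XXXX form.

Offset 0: leading byte 0xC4 = 11000100 → 2-byte char #1 = C4 9A.
Offset 2: leading byte 0xD9 = 11011001 → 2-byte char #2 = D9 A2.
Offset 4: leading byte 0xE3 = 11100011 → 3-byte char #3 = E3 83 B6.
Offset 7: leading byte 0xF0 = 11110000 → 4-byte char #4 = F0 A9 A4 9D.
Offset 11: leading byte 0xF3 = 11110011 → 4-byte char #5 = F3 92 9B B9.
Leading byte 0xF3 = 11110011 matches 11110xxx → 4-byte sequence.
Byte 1: 0xF3 = 11110011, payload 011 (3 bits).
Byte 2: 0x92 = 10010010 (10xxxxxx ✓), payload 010010.
Byte 3: 0x9B = 10011011 (10xxxxxx ✓), payload 011011.
Byte 4: 0xB9 = 10111001 (10xxxxxx ✓), payload 111001.
Concatenate: 011010010011011111001 = 0xD26F9 (21 bits → U+D26F9).

U+D26F9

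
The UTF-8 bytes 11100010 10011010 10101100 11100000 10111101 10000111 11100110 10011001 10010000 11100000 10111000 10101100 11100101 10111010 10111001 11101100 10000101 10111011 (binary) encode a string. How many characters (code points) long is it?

6

Byte at offset 0: 0xE2 = 11100010 → 3-byte char (#1). Advance 3.
Byte at offset 3: 0xE0 = 11100000 → 3-byte char (#2). Advance 3.
Byte at offset 6: 0xE6 = 11100110 → 3-byte char (#3). Advance 3.
Byte at offset 9: 0xE0 = 11100000 → 3-byte char (#4). Advance 3.
Byte at offset 12: 0xE5 = 11100101 → 3-byte char (#5). Advance 3.
Byte at offset 15: 0xEC = 11101100 → 3-byte char (#6). Advance 3.
Reached end at offset 18 after 6 code points.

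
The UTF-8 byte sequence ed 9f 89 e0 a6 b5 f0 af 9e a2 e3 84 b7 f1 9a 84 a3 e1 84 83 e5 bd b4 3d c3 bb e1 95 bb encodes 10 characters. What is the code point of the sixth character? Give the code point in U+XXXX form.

U+1103

Offset 0: leading byte 0xED = 11101101 → 3-byte char #1 = ED 9F 89.
Offset 3: leading byte 0xE0 = 11100000 → 3-byte char #2 = E0 A6 B5.
Offset 6: leading byte 0xF0 = 11110000 → 4-byte char #3 = F0 AF 9E A2.
Offset 10: leading byte 0xE3 = 11100011 → 3-byte char #4 = E3 84 B7.
Offset 13: leading byte 0xF1 = 11110001 → 4-byte char #5 = F1 9A 84 A3.
Offset 17: leading byte 0xE1 = 11100001 → 3-byte char #6 = E1 84 83.
Leading byte 0xE1 = 11100001 matches 1110xxxx → 3-byte sequence.
Byte 1: 0xE1 = 11100001, payload 0001 (4 bits).
Byte 2: 0x84 = 10000100 (10xxxxxx ✓), payload 000100.
Byte 3: 0x83 = 10000011 (10xxxxxx ✓), payload 000011.
Concatenate: 0001000100000011 = 0x1103 (16 bits → U+1103).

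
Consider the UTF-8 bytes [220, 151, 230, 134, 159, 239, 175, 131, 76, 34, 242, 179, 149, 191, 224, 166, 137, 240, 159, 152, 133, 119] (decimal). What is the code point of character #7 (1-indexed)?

Offset 0: leading byte 0xDC = 11011100 → 2-byte char #1 = DC 97.
Offset 2: leading byte 0xE6 = 11100110 → 3-byte char #2 = E6 86 9F.
Offset 5: leading byte 0xEF = 11101111 → 3-byte char #3 = EF AF 83.
Offset 8: leading byte 0x4C = 01001100 → 1-byte char #4 = 4C.
Offset 9: leading byte 0x22 = 00100010 → 1-byte char #5 = 22.
Offset 10: leading byte 0xF2 = 11110010 → 4-byte char #6 = F2 B3 95 BF.
Offset 14: leading byte 0xE0 = 11100000 → 3-byte char #7 = E0 A6 89.
Leading byte 0xE0 = 11100000 matches 1110xxxx → 3-byte sequence.
Byte 1: 0xE0 = 11100000, payload 0000 (4 bits).
Byte 2: 0xA6 = 10100110 (10xxxxxx ✓), payload 100110.
Byte 3: 0x89 = 10001001 (10xxxxxx ✓), payload 001001.
Concatenate: 0000100110001001 = 0x989 (16 bits → U+0989).

U+0989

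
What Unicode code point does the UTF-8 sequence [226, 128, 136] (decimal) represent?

U+2008

Leading byte 0xE2 = 11100010 matches 1110xxxx → 3-byte sequence.
Byte 1: 0xE2 = 11100010, payload 0010 (4 bits).
Byte 2: 0x80 = 10000000 (10xxxxxx ✓), payload 000000.
Byte 3: 0x88 = 10001000 (10xxxxxx ✓), payload 001000.
Concatenate: 0010000000001000 = 0x2008 (16 bits → U+2008).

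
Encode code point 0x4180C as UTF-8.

U+4180C = 0x4180C = 268300 decimal. In range U+10000–U+10FFFF → 4-byte form: 11110xxx 10xxxxxx 10xxxxxx 10xxxxxx.
Binary (21 bits): 001000001100000001100.
Split 3+6+6+6: 001 | 000001 | 100000 | 001100.
Byte 1: 11110001 = 0xF1.
Byte 2: 10000001 = 0x81.
Byte 3: 10100000 = 0xA0.
Byte 4: 10001100 = 0x8C.

F1 81 A0 8C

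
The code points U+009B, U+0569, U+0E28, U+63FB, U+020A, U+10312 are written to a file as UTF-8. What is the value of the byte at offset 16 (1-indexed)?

0x92

1-indexed offset 16 is 0-indexed offset 15.
U+009B → 2-byte form C2 9B at offsets 0–1.
U+0569 → 2-byte form D5 A9 at offsets 2–3.
U+0E28 → 3-byte form E0 B8 A8 at offsets 4–6.
U+63FB → 3-byte form E6 8F BB at offsets 7–9.
U+020A → 2-byte form C8 8A at offsets 10–11.
U+10312 → 4-byte form F0 90 8C 92 at offsets 12–15.
Offset 15 falls in char 6's range; it's byte 4 of F0 90 8C 92 = 0x92.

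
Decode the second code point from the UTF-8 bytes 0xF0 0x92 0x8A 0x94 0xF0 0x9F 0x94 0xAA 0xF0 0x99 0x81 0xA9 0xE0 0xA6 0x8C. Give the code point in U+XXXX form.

U+1F52A

Offset 0: leading byte 0xF0 = 11110000 → 4-byte char #1 = F0 92 8A 94.
Offset 4: leading byte 0xF0 = 11110000 → 4-byte char #2 = F0 9F 94 AA.
Leading byte 0xF0 = 11110000 matches 11110xxx → 4-byte sequence.
Byte 1: 0xF0 = 11110000, payload 000 (3 bits).
Byte 2: 0x9F = 10011111 (10xxxxxx ✓), payload 011111.
Byte 3: 0x94 = 10010100 (10xxxxxx ✓), payload 010100.
Byte 4: 0xAA = 10101010 (10xxxxxx ✓), payload 101010.
Concatenate: 000011111010100101010 = 0x1F52A (21 bits → U+1F52A).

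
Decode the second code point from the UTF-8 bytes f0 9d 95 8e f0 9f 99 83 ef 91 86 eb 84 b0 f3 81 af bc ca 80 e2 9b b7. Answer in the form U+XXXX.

Offset 0: leading byte 0xF0 = 11110000 → 4-byte char #1 = F0 9D 95 8E.
Offset 4: leading byte 0xF0 = 11110000 → 4-byte char #2 = F0 9F 99 83.
Leading byte 0xF0 = 11110000 matches 11110xxx → 4-byte sequence.
Byte 1: 0xF0 = 11110000, payload 000 (3 bits).
Byte 2: 0x9F = 10011111 (10xxxxxx ✓), payload 011111.
Byte 3: 0x99 = 10011001 (10xxxxxx ✓), payload 011001.
Byte 4: 0x83 = 10000011 (10xxxxxx ✓), payload 000011.
Concatenate: 000011111011001000011 = 0x1F643 (21 bits → U+1F643).

U+1F643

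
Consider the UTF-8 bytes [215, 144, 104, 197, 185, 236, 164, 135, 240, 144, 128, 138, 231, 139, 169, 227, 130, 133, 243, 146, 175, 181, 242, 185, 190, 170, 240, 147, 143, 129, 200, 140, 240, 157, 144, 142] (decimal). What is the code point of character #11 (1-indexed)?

Offset 0: leading byte 0xD7 = 11010111 → 2-byte char #1 = D7 90.
Offset 2: leading byte 0x68 = 01101000 → 1-byte char #2 = 68.
Offset 3: leading byte 0xC5 = 11000101 → 2-byte char #3 = C5 B9.
Offset 5: leading byte 0xEC = 11101100 → 3-byte char #4 = EC A4 87.
Offset 8: leading byte 0xF0 = 11110000 → 4-byte char #5 = F0 90 80 8A.
Offset 12: leading byte 0xE7 = 11100111 → 3-byte char #6 = E7 8B A9.
Offset 15: leading byte 0xE3 = 11100011 → 3-byte char #7 = E3 82 85.
Offset 18: leading byte 0xF3 = 11110011 → 4-byte char #8 = F3 92 AF B5.
Offset 22: leading byte 0xF2 = 11110010 → 4-byte char #9 = F2 B9 BE AA.
Offset 26: leading byte 0xF0 = 11110000 → 4-byte char #10 = F0 93 8F 81.
Offset 30: leading byte 0xC8 = 11001000 → 2-byte char #11 = C8 8C.
Leading byte 0xC8 = 11001000 matches 110xxxxx → 2-byte sequence.
Byte 1: 0xC8 = 11001000, payload 01000 (5 bits).
Byte 2: 0x8C = 10001100 (10xxxxxx ✓), payload 001100.
Concatenate: 01000001100 = 0x20C (11 bits → U+020C).

U+020C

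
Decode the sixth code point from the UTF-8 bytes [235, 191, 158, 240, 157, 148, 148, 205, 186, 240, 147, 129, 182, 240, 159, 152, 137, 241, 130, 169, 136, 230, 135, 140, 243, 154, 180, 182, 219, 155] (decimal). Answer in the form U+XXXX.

U+42A48

Offset 0: leading byte 0xEB = 11101011 → 3-byte char #1 = EB BF 9E.
Offset 3: leading byte 0xF0 = 11110000 → 4-byte char #2 = F0 9D 94 94.
Offset 7: leading byte 0xCD = 11001101 → 2-byte char #3 = CD BA.
Offset 9: leading byte 0xF0 = 11110000 → 4-byte char #4 = F0 93 81 B6.
Offset 13: leading byte 0xF0 = 11110000 → 4-byte char #5 = F0 9F 98 89.
Offset 17: leading byte 0xF1 = 11110001 → 4-byte char #6 = F1 82 A9 88.
Leading byte 0xF1 = 11110001 matches 11110xxx → 4-byte sequence.
Byte 1: 0xF1 = 11110001, payload 001 (3 bits).
Byte 2: 0x82 = 10000010 (10xxxxxx ✓), payload 000010.
Byte 3: 0xA9 = 10101001 (10xxxxxx ✓), payload 101001.
Byte 4: 0x88 = 10001000 (10xxxxxx ✓), payload 001000.
Concatenate: 001000010101001001000 = 0x42A48 (21 bits → U+42A48).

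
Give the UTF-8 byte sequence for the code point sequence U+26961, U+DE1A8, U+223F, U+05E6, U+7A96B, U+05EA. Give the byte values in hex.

U+26961: 4-byte form → F0 A6 A5 A1.
U+DE1A8: 4-byte form → F3 9E 86 A8.
U+223F: 3-byte form → E2 88 BF.
U+05E6: 2-byte form → D7 A6.
U+7A96B: 4-byte form → F1 BA A5 AB.
U+05EA: 2-byte form → D7 AA.
Concatenated (19 bytes): F0 A6 A5 A1 F3 9E 86 A8 E2 88 BF D7 A6 F1 BA A5 AB D7 AA.

F0 A6 A5 A1 F3 9E 86 A8 E2 88 BF D7 A6 F1 BA A5 AB D7 AA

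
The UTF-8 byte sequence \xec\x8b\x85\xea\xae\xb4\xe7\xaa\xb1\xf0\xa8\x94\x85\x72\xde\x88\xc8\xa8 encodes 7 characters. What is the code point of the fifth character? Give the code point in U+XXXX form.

U+0072

Offset 0: leading byte 0xEC = 11101100 → 3-byte char #1 = EC 8B 85.
Offset 3: leading byte 0xEA = 11101010 → 3-byte char #2 = EA AE B4.
Offset 6: leading byte 0xE7 = 11100111 → 3-byte char #3 = E7 AA B1.
Offset 9: leading byte 0xF0 = 11110000 → 4-byte char #4 = F0 A8 94 85.
Offset 13: leading byte 0x72 = 01110010 → 1-byte char #5 = 72.
Leading byte 0x72 = 01110010 matches 0xxxxxxx → 1-byte sequence.
Byte 1: 0x72 = 01110010, payload 1110010 (7 bits).
Concatenate: 1110010 = 0x72 (7 bits → U+0072).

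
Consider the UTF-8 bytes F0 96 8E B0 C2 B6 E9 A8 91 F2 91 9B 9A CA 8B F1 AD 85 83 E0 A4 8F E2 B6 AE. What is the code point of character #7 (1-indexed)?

Offset 0: leading byte 0xF0 = 11110000 → 4-byte char #1 = F0 96 8E B0.
Offset 4: leading byte 0xC2 = 11000010 → 2-byte char #2 = C2 B6.
Offset 6: leading byte 0xE9 = 11101001 → 3-byte char #3 = E9 A8 91.
Offset 9: leading byte 0xF2 = 11110010 → 4-byte char #4 = F2 91 9B 9A.
Offset 13: leading byte 0xCA = 11001010 → 2-byte char #5 = CA 8B.
Offset 15: leading byte 0xF1 = 11110001 → 4-byte char #6 = F1 AD 85 83.
Offset 19: leading byte 0xE0 = 11100000 → 3-byte char #7 = E0 A4 8F.
Leading byte 0xE0 = 11100000 matches 1110xxxx → 3-byte sequence.
Byte 1: 0xE0 = 11100000, payload 0000 (4 bits).
Byte 2: 0xA4 = 10100100 (10xxxxxx ✓), payload 100100.
Byte 3: 0x8F = 10001111 (10xxxxxx ✓), payload 001111.
Concatenate: 0000100100001111 = 0x90F (16 bits → U+090F).

U+090F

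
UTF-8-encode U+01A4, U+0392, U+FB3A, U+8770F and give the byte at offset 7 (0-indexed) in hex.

U+01A4 → 2-byte form C6 A4 at offsets 0–1.
U+0392 → 2-byte form CE 92 at offsets 2–3.
U+FB3A → 3-byte form EF AC BA at offsets 4–6.
U+8770F → 4-byte form F2 87 9C 8F at offsets 7–10.
Offset 7 falls in char 4's range; it's byte 1 of F2 87 9C 8F = 0xF2.

0xF2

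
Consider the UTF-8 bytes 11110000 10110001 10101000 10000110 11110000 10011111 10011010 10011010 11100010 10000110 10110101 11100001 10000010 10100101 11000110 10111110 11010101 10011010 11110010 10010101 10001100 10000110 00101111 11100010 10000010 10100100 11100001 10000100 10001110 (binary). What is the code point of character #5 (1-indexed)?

U+01BE

Offset 0: leading byte 0xF0 = 11110000 → 4-byte char #1 = F0 B1 A8 86.
Offset 4: leading byte 0xF0 = 11110000 → 4-byte char #2 = F0 9F 9A 9A.
Offset 8: leading byte 0xE2 = 11100010 → 3-byte char #3 = E2 86 B5.
Offset 11: leading byte 0xE1 = 11100001 → 3-byte char #4 = E1 82 A5.
Offset 14: leading byte 0xC6 = 11000110 → 2-byte char #5 = C6 BE.
Leading byte 0xC6 = 11000110 matches 110xxxxx → 2-byte sequence.
Byte 1: 0xC6 = 11000110, payload 00110 (5 bits).
Byte 2: 0xBE = 10111110 (10xxxxxx ✓), payload 111110.
Concatenate: 00110111110 = 0x1BE (11 bits → U+01BE).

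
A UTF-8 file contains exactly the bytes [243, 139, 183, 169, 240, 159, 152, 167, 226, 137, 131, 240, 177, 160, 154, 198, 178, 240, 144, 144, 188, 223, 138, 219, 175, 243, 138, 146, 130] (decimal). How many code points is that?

Byte at offset 0: 0xF3 = 11110011 → 4-byte char (#1). Advance 4.
Byte at offset 4: 0xF0 = 11110000 → 4-byte char (#2). Advance 4.
Byte at offset 8: 0xE2 = 11100010 → 3-byte char (#3). Advance 3.
Byte at offset 11: 0xF0 = 11110000 → 4-byte char (#4). Advance 4.
Byte at offset 15: 0xC6 = 11000110 → 2-byte char (#5). Advance 2.
Byte at offset 17: 0xF0 = 11110000 → 4-byte char (#6). Advance 4.
Byte at offset 21: 0xDF = 11011111 → 2-byte char (#7). Advance 2.
Byte at offset 23: 0xDB = 11011011 → 2-byte char (#8). Advance 2.
Byte at offset 25: 0xF3 = 11110011 → 4-byte char (#9). Advance 4.
Reached end at offset 29 after 9 code points.

9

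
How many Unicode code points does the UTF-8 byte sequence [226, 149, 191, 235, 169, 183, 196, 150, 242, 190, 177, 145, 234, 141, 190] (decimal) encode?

Byte at offset 0: 0xE2 = 11100010 → 3-byte char (#1). Advance 3.
Byte at offset 3: 0xEB = 11101011 → 3-byte char (#2). Advance 3.
Byte at offset 6: 0xC4 = 11000100 → 2-byte char (#3). Advance 2.
Byte at offset 8: 0xF2 = 11110010 → 4-byte char (#4). Advance 4.
Byte at offset 12: 0xEA = 11101010 → 3-byte char (#5). Advance 3.
Reached end at offset 15 after 5 code points.

5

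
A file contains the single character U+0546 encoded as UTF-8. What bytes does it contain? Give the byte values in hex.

D5 86

U+0546 = 0x546 = 1350 decimal. In range U+0080–U+07FF → 2-byte form: 110xxxxx 10xxxxxx.
Binary (11 bits): 10101000110.
Split 5+6: 10101 | 000110.
Byte 1: 11010101 = 0xD5.
Byte 2: 10000110 = 0x86.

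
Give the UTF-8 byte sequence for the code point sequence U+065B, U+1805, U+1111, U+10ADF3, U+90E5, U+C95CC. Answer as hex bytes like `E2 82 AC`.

D9 9B E1 A0 85 E1 84 91 F4 8A B7 B3 E9 83 A5 F3 89 97 8C

U+065B: 2-byte form → D9 9B.
U+1805: 3-byte form → E1 A0 85.
U+1111: 3-byte form → E1 84 91.
U+10ADF3: 4-byte form → F4 8A B7 B3.
U+90E5: 3-byte form → E9 83 A5.
U+C95CC: 4-byte form → F3 89 97 8C.
Concatenated (19 bytes): D9 9B E1 A0 85 E1 84 91 F4 8A B7 B3 E9 83 A5 F3 89 97 8C.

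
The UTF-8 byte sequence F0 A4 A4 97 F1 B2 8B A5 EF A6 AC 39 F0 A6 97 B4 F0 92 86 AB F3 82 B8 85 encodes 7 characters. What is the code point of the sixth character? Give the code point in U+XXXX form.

Offset 0: leading byte 0xF0 = 11110000 → 4-byte char #1 = F0 A4 A4 97.
Offset 4: leading byte 0xF1 = 11110001 → 4-byte char #2 = F1 B2 8B A5.
Offset 8: leading byte 0xEF = 11101111 → 3-byte char #3 = EF A6 AC.
Offset 11: leading byte 0x39 = 00111001 → 1-byte char #4 = 39.
Offset 12: leading byte 0xF0 = 11110000 → 4-byte char #5 = F0 A6 97 B4.
Offset 16: leading byte 0xF0 = 11110000 → 4-byte char #6 = F0 92 86 AB.
Leading byte 0xF0 = 11110000 matches 11110xxx → 4-byte sequence.
Byte 1: 0xF0 = 11110000, payload 000 (3 bits).
Byte 2: 0x92 = 10010010 (10xxxxxx ✓), payload 010010.
Byte 3: 0x86 = 10000110 (10xxxxxx ✓), payload 000110.
Byte 4: 0xAB = 10101011 (10xxxxxx ✓), payload 101011.
Concatenate: 000010010000110101011 = 0x121AB (21 bits → U+121AB).

U+121AB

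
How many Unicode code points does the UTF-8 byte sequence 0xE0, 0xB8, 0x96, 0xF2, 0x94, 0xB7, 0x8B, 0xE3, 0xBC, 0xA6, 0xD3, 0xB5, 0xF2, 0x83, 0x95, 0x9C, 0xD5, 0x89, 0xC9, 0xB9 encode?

Byte at offset 0: 0xE0 = 11100000 → 3-byte char (#1). Advance 3.
Byte at offset 3: 0xF2 = 11110010 → 4-byte char (#2). Advance 4.
Byte at offset 7: 0xE3 = 11100011 → 3-byte char (#3). Advance 3.
Byte at offset 10: 0xD3 = 11010011 → 2-byte char (#4). Advance 2.
Byte at offset 12: 0xF2 = 11110010 → 4-byte char (#5). Advance 4.
Byte at offset 16: 0xD5 = 11010101 → 2-byte char (#6). Advance 2.
Byte at offset 18: 0xC9 = 11001001 → 2-byte char (#7). Advance 2.
Reached end at offset 20 after 7 code points.

7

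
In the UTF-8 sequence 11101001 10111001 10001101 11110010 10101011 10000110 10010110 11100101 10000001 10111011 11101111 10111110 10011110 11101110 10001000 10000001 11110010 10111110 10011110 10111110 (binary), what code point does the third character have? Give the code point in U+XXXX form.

U+507B

Offset 0: leading byte 0xE9 = 11101001 → 3-byte char #1 = E9 B9 8D.
Offset 3: leading byte 0xF2 = 11110010 → 4-byte char #2 = F2 AB 86 96.
Offset 7: leading byte 0xE5 = 11100101 → 3-byte char #3 = E5 81 BB.
Leading byte 0xE5 = 11100101 matches 1110xxxx → 3-byte sequence.
Byte 1: 0xE5 = 11100101, payload 0101 (4 bits).
Byte 2: 0x81 = 10000001 (10xxxxxx ✓), payload 000001.
Byte 3: 0xBB = 10111011 (10xxxxxx ✓), payload 111011.
Concatenate: 0101000001111011 = 0x507B (16 bits → U+507B).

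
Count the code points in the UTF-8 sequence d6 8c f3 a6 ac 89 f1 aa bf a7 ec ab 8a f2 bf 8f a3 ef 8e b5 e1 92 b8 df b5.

Byte at offset 0: 0xD6 = 11010110 → 2-byte char (#1). Advance 2.
Byte at offset 2: 0xF3 = 11110011 → 4-byte char (#2). Advance 4.
Byte at offset 6: 0xF1 = 11110001 → 4-byte char (#3). Advance 4.
Byte at offset 10: 0xEC = 11101100 → 3-byte char (#4). Advance 3.
Byte at offset 13: 0xF2 = 11110010 → 4-byte char (#5). Advance 4.
Byte at offset 17: 0xEF = 11101111 → 3-byte char (#6). Advance 3.
Byte at offset 20: 0xE1 = 11100001 → 3-byte char (#7). Advance 3.
Byte at offset 23: 0xDF = 11011111 → 2-byte char (#8). Advance 2.
Reached end at offset 25 after 8 code points.

8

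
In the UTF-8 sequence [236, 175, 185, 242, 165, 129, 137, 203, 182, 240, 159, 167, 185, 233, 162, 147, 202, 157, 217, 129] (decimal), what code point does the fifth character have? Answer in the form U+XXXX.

Offset 0: leading byte 0xEC = 11101100 → 3-byte char #1 = EC AF B9.
Offset 3: leading byte 0xF2 = 11110010 → 4-byte char #2 = F2 A5 81 89.
Offset 7: leading byte 0xCB = 11001011 → 2-byte char #3 = CB B6.
Offset 9: leading byte 0xF0 = 11110000 → 4-byte char #4 = F0 9F A7 B9.
Offset 13: leading byte 0xE9 = 11101001 → 3-byte char #5 = E9 A2 93.
Leading byte 0xE9 = 11101001 matches 1110xxxx → 3-byte sequence.
Byte 1: 0xE9 = 11101001, payload 1001 (4 bits).
Byte 2: 0xA2 = 10100010 (10xxxxxx ✓), payload 100010.
Byte 3: 0x93 = 10010011 (10xxxxxx ✓), payload 010011.
Concatenate: 1001100010010011 = 0x9893 (16 bits → U+9893).

U+9893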